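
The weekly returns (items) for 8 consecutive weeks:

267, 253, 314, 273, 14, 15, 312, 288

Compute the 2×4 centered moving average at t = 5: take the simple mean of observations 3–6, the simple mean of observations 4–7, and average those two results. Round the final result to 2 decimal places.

153.75

Sum over 3–6: 314 + 273 + 14 + 15 = 616
Sum over 4–7: 273 + 14 + 15 + 312 = 614
CMA at t=5 = (616 + 614) / (2·4) = 1230 / 8 = 153.75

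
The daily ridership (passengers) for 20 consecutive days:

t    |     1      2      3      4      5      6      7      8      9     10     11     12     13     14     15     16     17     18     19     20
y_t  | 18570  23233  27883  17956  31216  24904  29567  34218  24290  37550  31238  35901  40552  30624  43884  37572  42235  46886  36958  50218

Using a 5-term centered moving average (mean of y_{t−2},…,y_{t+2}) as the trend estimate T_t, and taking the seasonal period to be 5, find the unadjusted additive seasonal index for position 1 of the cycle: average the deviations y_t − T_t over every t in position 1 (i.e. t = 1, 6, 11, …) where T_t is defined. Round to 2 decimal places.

-2668.20

Season position 1 occurs at t = 6, 11, 16 (where T_t is defined).
t=6: T_6 = 27572.2000; y_6 − T_6 = 24904 − 27572.2000 = -2668.2000
t=11: T_11 = 33906.2000; y_11 − T_11 = 31238 − 33906.2000 = -2668.2000
t=16: T_16 = 40240.2000; y_16 − T_16 = 37572 − 40240.2000 = -2668.2000
Mean deviation: (-2668.2000 + -2668.2000 + -2668.2000) / 3 = -2668.20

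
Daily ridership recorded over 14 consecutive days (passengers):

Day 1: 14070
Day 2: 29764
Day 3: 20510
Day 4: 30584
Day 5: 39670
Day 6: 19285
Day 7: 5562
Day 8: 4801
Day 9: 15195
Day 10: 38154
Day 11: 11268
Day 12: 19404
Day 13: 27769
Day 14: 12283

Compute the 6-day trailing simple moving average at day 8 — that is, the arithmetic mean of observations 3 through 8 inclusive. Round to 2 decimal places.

20068.67

Sum of periods 3–8: 20510 + 30584 + 39670 + 19285 + 5562 + 4801 = 120412
Divide by 6: 120412 / 6 = 20068.67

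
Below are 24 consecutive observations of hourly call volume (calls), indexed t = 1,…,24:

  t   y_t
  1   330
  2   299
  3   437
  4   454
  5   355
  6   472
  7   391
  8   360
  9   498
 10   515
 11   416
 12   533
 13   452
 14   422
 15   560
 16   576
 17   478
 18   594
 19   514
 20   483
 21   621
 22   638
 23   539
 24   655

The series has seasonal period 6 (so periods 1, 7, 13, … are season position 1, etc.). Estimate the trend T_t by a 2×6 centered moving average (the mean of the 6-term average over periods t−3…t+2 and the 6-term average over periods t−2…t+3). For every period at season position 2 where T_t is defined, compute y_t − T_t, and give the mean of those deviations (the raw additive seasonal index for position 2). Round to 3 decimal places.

-76.667

Season position 2 occurs at t = 8, 14, 20 (where T_t is defined).
t=8: T_8 = 436.91667; y_8 − T_8 = 360 − 436.91667 = -76.91667
t=14: T_14 = 498.33333; y_14 − T_14 = 422 − 498.33333 = -76.33333
t=20: T_20 = 559.75000; y_20 − T_20 = 483 − 559.75000 = -76.75000
Mean deviation: (-76.91667 + -76.33333 + -76.75000) / 3 = -76.667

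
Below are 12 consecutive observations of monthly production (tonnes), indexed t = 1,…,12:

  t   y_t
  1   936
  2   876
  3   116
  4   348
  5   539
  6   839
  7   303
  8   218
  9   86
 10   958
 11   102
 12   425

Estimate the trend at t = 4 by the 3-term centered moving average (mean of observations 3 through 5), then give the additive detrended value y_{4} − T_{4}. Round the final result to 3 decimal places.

13.667

Trend T_4 = (116 + 348 + 539) / 3 = 1003/3 = 334.33333
Detrended value: 348 − 334.33333 = 13.667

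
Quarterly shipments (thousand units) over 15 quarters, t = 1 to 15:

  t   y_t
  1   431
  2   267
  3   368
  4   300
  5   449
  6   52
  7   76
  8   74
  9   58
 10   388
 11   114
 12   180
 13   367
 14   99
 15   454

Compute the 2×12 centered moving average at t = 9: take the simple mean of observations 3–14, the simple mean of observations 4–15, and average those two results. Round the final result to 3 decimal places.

Sum over 3–14: 368 + 300 + 449 + 52 + 76 + 74 + 58 + 388 + 114 + 180 + 367 + 99 = 2525
Sum over 4–15: 300 + 449 + 52 + 76 + 74 + 58 + 388 + 114 + 180 + 367 + 99 + 454 = 2611
CMA at t=9 = (2525 + 2611) / (2·12) = 5136 / 24 = 214.000

214.000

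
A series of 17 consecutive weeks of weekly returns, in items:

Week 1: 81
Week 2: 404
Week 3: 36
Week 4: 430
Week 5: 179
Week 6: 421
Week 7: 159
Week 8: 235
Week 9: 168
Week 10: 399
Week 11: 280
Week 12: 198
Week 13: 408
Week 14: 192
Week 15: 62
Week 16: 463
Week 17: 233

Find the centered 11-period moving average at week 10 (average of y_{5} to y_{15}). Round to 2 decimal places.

245.55

Sum of periods 5–15: 179 + 421 + 159 + 235 + 168 + 399 + 280 + 198 + 408 + 192 + 62 = 2701
Divide by 11: 2701 / 11 = 245.55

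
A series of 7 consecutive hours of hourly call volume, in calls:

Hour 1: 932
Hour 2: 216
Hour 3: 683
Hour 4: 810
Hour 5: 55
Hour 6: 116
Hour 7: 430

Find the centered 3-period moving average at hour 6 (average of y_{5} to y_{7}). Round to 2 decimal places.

Sum of periods 5–7: 55 + 116 + 430 = 601
Divide by 3: 601 / 3 = 200.33

200.33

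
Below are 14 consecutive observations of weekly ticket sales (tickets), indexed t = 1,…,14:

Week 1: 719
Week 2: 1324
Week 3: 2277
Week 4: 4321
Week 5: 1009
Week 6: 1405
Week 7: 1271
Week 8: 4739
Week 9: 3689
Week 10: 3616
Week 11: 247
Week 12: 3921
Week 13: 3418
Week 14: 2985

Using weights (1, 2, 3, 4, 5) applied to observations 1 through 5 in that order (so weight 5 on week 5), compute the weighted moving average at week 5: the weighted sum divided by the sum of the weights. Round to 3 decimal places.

Weighted sum: 1·719 + 2·1324 + 3·2277 + 4·4321 + 5·1009 = 719 + 2648 + 6831 + 17284 + 5045 = 32527
Weight total: 1 + 2 + 3 + 4 + 5 = 15
WMA = 32527 / 15 = 2168.467

2168.467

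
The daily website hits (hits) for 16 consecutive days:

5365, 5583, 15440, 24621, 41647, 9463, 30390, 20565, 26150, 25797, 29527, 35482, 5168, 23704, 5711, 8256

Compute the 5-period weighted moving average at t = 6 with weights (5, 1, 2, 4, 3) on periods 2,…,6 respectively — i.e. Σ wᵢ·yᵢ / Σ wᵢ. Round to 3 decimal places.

Weighted sum: 5·5583 + 1·15440 + 2·24621 + 4·41647 + 3·9463 = 27915 + 15440 + 49242 + 166588 + 28389 = 287574
Weight total: 5 + 1 + 2 + 4 + 3 = 15
WMA = 287574 / 15 = 19171.600

19171.600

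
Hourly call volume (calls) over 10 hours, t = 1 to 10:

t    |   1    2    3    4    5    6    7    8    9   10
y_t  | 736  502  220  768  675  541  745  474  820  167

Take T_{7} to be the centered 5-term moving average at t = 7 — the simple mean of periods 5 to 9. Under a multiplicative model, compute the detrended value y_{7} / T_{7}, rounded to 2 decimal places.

Trend T_7 = (675 + 541 + 745 + 474 + 820) / 5 = 3255/5 = 651.0000
Ratio to trend: 745 / 651.0000 = 1.14

1.14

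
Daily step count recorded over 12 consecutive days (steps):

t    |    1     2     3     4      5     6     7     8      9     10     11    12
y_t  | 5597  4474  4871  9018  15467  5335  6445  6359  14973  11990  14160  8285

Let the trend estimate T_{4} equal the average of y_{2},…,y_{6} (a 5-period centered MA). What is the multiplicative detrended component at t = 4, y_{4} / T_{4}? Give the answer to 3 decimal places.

1.151

Trend T_4 = (4474 + 4871 + 9018 + 15467 + 5335) / 5 = 39165/5 = 7833.00000
Ratio to trend: 9018 / 7833.00000 = 1.151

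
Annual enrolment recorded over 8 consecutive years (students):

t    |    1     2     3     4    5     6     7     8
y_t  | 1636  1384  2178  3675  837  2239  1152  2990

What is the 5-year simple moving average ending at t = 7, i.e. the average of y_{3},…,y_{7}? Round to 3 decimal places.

Sum of periods 3–7: 2178 + 3675 + 837 + 2239 + 1152 = 10081
Divide by 5: 10081 / 5 = 2016.200

2016.200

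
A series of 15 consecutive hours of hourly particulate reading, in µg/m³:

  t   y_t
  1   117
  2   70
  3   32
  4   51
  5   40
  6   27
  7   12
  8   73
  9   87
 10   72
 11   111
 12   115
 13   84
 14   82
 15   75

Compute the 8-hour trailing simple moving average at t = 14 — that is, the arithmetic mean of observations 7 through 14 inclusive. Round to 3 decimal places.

79.500

Sum of periods 7–14: 12 + 73 + 87 + 72 + 111 + 115 + 84 + 82 = 636
Divide by 8: 636 / 8 = 79.500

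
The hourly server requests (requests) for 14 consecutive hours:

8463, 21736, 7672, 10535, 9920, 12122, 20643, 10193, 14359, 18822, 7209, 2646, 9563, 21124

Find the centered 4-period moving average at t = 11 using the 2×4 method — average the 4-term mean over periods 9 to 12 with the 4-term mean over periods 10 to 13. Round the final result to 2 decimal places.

10159.50

Sum over 9–12: 14359 + 18822 + 7209 + 2646 = 43036
Sum over 10–13: 18822 + 7209 + 2646 + 9563 = 38240
CMA at t=11 = (43036 + 38240) / (2·4) = 81276 / 8 = 10159.50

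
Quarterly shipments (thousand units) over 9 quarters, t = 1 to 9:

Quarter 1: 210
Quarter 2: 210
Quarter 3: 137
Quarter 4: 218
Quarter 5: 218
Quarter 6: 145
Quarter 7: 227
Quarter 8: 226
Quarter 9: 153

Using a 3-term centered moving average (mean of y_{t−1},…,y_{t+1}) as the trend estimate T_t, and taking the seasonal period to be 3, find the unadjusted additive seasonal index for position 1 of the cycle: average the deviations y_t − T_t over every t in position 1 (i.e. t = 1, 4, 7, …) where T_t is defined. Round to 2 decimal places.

27.33

Season position 1 occurs at t = 4, 7 (where T_t is defined).
t=4: T_4 = 191.0000; y_4 − T_4 = 218 − 191.0000 = 27.0000
t=7: T_7 = 199.3333; y_7 − T_7 = 227 − 199.3333 = 27.6667
Mean deviation: (27.0000 + 27.6667) / 2 = 27.33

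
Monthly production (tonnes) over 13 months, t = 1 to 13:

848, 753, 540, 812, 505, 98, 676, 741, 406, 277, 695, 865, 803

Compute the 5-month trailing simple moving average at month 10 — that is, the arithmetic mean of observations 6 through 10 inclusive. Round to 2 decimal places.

Sum of periods 6–10: 98 + 676 + 741 + 406 + 277 = 2198
Divide by 5: 2198 / 5 = 439.60

439.60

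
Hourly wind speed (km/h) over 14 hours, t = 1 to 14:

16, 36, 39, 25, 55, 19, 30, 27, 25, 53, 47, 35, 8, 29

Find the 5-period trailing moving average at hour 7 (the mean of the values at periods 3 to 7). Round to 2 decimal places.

Sum of periods 3–7: 39 + 25 + 55 + 19 + 30 = 168
Divide by 5: 168 / 5 = 33.60

33.60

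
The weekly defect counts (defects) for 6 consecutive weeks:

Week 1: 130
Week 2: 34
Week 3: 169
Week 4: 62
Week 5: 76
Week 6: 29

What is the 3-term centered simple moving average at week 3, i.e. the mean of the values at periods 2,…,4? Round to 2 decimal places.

88.33

Sum of periods 2–4: 34 + 169 + 62 = 265
Divide by 3: 265 / 3 = 88.33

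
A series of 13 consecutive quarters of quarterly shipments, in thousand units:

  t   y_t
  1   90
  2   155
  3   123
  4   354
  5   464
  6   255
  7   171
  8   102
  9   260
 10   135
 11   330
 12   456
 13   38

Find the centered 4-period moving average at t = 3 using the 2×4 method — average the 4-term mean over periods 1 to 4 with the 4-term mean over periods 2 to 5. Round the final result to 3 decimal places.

Sum over 1–4: 90 + 155 + 123 + 354 = 722
Sum over 2–5: 155 + 123 + 354 + 464 = 1096
CMA at t=3 = (722 + 1096) / (2·4) = 1818 / 8 = 227.250

227.250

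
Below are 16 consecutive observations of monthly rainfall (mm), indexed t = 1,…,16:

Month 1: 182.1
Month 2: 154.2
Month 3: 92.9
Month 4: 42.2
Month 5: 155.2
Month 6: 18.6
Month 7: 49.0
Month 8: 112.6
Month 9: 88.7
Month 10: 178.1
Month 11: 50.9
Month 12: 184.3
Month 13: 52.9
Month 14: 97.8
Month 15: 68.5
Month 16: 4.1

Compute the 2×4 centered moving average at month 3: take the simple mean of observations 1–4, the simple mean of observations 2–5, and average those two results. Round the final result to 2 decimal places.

114.49

Sum over 1–4: 182.1 + 154.2 + 92.9 + 42.2 = 471.4
Sum over 2–5: 154.2 + 92.9 + 42.2 + 155.2 = 444.5
CMA at t=3 = (471.4 + 444.5) / (2·4) = 915.9 / 8 = 114.49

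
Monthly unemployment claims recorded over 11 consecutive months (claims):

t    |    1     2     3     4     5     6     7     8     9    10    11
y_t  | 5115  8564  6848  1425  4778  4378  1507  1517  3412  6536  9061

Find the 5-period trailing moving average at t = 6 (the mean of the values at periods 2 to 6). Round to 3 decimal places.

5198.600

Sum of periods 2–6: 8564 + 6848 + 1425 + 4778 + 4378 = 25993
Divide by 5: 25993 / 5 = 5198.600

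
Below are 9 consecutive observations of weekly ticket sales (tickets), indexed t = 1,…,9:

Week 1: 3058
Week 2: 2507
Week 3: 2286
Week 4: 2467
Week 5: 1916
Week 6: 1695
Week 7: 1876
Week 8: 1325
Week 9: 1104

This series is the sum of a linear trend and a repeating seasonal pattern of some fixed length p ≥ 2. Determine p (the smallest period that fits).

First differences y_{t+1} − y_t: -551, -221, 181, -551, -221, 181, -551, -221, …
The difference pattern repeats every 3 terms and not for any smaller step, so p = 3.

3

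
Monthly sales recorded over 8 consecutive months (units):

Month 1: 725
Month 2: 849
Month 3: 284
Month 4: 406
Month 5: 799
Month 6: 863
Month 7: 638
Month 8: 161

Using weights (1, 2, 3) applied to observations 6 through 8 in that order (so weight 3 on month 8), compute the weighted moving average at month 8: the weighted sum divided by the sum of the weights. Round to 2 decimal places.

437.00

Weighted sum: 1·863 + 2·638 + 3·161 = 863 + 1276 + 483 = 2622
Weight total: 1 + 2 + 3 = 6
WMA = 2622 / 6 = 437.00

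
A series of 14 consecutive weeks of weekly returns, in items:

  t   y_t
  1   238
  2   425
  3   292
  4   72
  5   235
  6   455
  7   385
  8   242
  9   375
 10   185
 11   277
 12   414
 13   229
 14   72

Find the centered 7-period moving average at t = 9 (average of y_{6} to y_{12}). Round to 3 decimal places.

Sum of periods 6–12: 455 + 385 + 242 + 375 + 185 + 277 + 414 = 2333
Divide by 7: 2333 / 7 = 333.286

333.286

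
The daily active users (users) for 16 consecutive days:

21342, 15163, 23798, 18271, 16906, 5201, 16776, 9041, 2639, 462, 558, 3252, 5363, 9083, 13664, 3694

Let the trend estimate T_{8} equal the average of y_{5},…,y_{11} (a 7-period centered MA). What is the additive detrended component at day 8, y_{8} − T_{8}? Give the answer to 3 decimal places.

Trend T_8 = (16906 + 5201 + 16776 + 9041 + 2639 + 462 + 558) / 7 = 51583/7 = 7369.00000
Detrended value: 9041 − 7369.00000 = 1672.000

1672.000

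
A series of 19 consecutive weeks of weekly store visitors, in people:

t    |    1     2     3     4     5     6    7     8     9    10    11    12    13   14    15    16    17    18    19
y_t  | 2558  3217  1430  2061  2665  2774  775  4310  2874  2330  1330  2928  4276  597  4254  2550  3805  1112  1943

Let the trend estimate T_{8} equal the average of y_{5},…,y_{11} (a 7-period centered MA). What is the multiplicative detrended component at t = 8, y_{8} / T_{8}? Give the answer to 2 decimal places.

Trend T_8 = (2665 + 2774 + 775 + 4310 + 2874 + 2330 + 1330) / 7 = 17058/7 = 2436.8571
Ratio to trend: 4310 / 2436.8571 = 1.77

1.77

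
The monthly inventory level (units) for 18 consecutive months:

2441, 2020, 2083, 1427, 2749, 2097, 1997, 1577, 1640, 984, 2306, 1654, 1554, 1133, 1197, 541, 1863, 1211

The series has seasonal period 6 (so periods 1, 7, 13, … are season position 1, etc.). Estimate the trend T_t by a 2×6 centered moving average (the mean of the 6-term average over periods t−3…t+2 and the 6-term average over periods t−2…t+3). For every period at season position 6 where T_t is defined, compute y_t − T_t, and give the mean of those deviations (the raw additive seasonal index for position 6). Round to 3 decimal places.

145.667

Season position 6 occurs at t = 6, 12 (where T_t is defined).
t=6: T_6 = 1951.41667; y_6 − T_6 = 2097 − 1951.41667 = 145.58333
t=12: T_12 = 1508.25000; y_12 − T_12 = 1654 − 1508.25000 = 145.75000
Mean deviation: (145.58333 + 145.75000) / 2 = 145.667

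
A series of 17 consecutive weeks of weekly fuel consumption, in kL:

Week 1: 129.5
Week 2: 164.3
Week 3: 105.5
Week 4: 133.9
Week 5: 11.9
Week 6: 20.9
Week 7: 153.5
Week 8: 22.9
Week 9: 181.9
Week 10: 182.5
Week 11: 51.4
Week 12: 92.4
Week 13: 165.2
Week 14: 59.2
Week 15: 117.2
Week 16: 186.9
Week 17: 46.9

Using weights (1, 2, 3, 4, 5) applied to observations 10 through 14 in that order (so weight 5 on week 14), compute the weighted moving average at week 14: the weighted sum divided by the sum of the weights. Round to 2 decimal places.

Weighted sum: 1·182.5 + 2·51.4 + 3·92.4 + 4·165.2 + 5·59.2 = 182.5 + 102.8 + 277.2 + 660.8 + 296.0 = 1519.3
Weight total: 1 + 2 + 3 + 4 + 5 = 15
WMA = 1519.3 / 15 = 101.29

101.29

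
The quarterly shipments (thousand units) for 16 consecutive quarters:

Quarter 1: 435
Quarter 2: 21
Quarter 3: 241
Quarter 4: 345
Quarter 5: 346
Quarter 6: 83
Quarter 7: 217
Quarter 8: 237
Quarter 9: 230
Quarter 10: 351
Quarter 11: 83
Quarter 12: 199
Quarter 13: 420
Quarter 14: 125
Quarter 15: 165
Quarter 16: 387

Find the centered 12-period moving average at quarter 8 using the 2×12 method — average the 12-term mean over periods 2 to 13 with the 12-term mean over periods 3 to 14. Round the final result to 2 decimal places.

Sum over 2–13: 21 + 241 + 345 + 346 + 83 + 217 + 237 + 230 + 351 + 83 + 199 + 420 = 2773
Sum over 3–14: 241 + 345 + 346 + 83 + 217 + 237 + 230 + 351 + 83 + 199 + 420 + 125 = 2877
CMA at t=8 = (2773 + 2877) / (2·12) = 5650 / 24 = 235.42

235.42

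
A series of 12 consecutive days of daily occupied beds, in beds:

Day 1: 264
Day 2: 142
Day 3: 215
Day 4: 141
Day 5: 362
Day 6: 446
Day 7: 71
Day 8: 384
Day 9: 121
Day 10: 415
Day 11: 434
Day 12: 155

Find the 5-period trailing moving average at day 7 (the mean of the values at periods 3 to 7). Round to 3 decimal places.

247.000

Sum of periods 3–7: 215 + 141 + 362 + 446 + 71 = 1235
Divide by 5: 1235 / 5 = 247.000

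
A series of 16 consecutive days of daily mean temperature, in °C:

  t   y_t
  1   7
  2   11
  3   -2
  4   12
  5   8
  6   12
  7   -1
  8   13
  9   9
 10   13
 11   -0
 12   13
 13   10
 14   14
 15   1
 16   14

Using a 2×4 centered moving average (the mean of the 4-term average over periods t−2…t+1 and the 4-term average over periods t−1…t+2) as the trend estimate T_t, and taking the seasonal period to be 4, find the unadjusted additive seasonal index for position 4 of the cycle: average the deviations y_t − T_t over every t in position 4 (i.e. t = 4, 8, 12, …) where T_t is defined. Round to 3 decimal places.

Season position 4 occurs at t = 4, 8, 12 (where T_t is defined).
t=4: T_4 = 7.37500; y_4 − T_4 = 12 − 7.37500 = 4.62500
t=8: T_8 = 8.37500; y_8 − T_8 = 13 − 8.37500 = 4.62500
t=12: T_12 = 9.12500; y_12 − T_12 = 13 − 9.12500 = 3.87500
Mean deviation: (4.62500 + 4.62500 + 3.87500) / 3 = 4.375

4.375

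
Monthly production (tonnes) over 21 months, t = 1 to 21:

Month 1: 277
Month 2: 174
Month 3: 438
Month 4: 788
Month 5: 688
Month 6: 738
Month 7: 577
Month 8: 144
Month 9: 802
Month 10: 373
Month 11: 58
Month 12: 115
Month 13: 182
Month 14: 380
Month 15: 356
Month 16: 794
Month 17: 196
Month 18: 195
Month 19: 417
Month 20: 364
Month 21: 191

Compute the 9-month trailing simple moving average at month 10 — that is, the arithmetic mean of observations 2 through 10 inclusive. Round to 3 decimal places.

524.667

Sum of periods 2–10: 174 + 438 + 788 + 688 + 738 + 577 + 144 + 802 + 373 = 4722
Divide by 9: 4722 / 9 = 524.667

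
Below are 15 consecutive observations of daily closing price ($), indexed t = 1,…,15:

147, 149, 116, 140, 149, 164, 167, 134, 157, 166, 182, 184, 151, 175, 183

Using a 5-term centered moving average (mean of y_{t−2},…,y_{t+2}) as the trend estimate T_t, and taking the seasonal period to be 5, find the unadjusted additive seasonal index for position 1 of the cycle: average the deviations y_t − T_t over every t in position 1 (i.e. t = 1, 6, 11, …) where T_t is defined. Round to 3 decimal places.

13.600

Season position 1 occurs at t = 6, 11 (where T_t is defined).
t=6: T_6 = 150.80000; y_6 − T_6 = 164 − 150.80000 = 13.20000
t=11: T_11 = 168.00000; y_11 − T_11 = 182 − 168.00000 = 14.00000
Mean deviation: (13.20000 + 14.00000) / 2 = 13.600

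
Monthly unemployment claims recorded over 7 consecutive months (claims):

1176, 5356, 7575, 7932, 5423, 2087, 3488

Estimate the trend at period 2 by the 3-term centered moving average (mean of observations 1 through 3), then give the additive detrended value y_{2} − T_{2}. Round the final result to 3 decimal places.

Trend T_2 = (1176 + 5356 + 7575) / 3 = 14107/3 = 4702.33333
Detrended value: 5356 − 4702.33333 = 653.667

653.667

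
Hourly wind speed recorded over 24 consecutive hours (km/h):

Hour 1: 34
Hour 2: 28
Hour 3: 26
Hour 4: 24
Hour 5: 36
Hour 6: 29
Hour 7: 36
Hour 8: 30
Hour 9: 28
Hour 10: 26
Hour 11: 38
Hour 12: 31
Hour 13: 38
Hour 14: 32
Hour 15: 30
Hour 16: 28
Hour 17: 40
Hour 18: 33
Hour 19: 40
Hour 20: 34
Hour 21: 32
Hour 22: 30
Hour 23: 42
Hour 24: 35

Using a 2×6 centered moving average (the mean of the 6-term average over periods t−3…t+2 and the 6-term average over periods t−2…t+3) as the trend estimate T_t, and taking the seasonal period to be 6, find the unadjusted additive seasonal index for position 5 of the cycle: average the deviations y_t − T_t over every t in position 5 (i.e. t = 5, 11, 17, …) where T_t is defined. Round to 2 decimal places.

Season position 5 occurs at t = 5, 11, 17 (where T_t is defined).
t=5: T_5 = 30.0000; y_5 − T_5 = 36 − 30.0000 = 6.0000
t=11: T_11 = 32.0000; y_11 − T_11 = 38 − 32.0000 = 6.0000
t=17: T_17 = 34.0000; y_17 − T_17 = 40 − 34.0000 = 6.0000
Mean deviation: (6.0000 + 6.0000 + 6.0000) / 3 = 6.00

6.00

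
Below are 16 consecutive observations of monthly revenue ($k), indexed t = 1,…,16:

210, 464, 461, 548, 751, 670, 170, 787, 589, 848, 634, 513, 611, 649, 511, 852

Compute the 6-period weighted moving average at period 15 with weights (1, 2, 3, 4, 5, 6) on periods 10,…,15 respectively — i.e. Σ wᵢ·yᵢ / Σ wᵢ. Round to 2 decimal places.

590.95

Weighted sum: 1·848 + 2·634 + 3·513 + 4·611 + 5·649 + 6·511 = 848 + 1268 + 1539 + 2444 + 3245 + 3066 = 12410
Weight total: 1 + 2 + 3 + 4 + 5 + 6 = 21
WMA = 12410 / 21 = 590.95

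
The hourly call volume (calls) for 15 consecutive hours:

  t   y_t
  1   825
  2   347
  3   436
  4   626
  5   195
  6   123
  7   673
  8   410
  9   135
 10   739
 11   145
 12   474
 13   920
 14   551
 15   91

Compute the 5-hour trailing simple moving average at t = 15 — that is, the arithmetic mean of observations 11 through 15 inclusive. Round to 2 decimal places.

Sum of periods 11–15: 145 + 474 + 920 + 551 + 91 = 2181
Divide by 5: 2181 / 5 = 436.20

436.20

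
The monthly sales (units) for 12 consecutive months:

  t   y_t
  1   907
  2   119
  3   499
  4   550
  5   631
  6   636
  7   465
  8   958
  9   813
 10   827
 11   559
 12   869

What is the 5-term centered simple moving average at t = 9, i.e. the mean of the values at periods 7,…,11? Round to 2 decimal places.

724.40

Sum of periods 7–11: 465 + 958 + 813 + 827 + 559 = 3622
Divide by 5: 3622 / 5 = 724.40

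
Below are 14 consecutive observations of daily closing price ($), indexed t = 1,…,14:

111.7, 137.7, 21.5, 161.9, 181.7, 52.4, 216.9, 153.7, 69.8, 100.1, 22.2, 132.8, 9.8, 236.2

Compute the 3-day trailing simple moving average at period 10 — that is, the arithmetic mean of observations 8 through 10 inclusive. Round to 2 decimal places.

Sum of periods 8–10: 153.7 + 69.8 + 100.1 = 323.6
Divide by 3: 323.6 / 3 = 107.87

107.87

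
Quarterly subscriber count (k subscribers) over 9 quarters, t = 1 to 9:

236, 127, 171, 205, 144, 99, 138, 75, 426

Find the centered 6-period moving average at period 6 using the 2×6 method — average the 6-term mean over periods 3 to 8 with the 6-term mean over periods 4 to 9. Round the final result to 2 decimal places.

Sum over 3–8: 171 + 205 + 144 + 99 + 138 + 75 = 832
Sum over 4–9: 205 + 144 + 99 + 138 + 75 + 426 = 1087
CMA at t=6 = (832 + 1087) / (2·6) = 1919 / 12 = 159.92

159.92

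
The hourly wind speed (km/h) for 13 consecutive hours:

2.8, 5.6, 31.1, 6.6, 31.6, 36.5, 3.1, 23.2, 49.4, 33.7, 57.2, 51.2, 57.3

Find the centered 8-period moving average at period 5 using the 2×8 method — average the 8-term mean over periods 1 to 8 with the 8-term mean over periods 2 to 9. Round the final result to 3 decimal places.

Sum over 1–8: 2.8 + 5.6 + 31.1 + 6.6 + 31.6 + 36.5 + 3.1 + 23.2 = 140.5
Sum over 2–9: 5.6 + 31.1 + 6.6 + 31.6 + 36.5 + 3.1 + 23.2 + 49.4 = 187.1
CMA at t=5 = (140.5 + 187.1) / (2·8) = 327.6 / 16 = 20.475

20.475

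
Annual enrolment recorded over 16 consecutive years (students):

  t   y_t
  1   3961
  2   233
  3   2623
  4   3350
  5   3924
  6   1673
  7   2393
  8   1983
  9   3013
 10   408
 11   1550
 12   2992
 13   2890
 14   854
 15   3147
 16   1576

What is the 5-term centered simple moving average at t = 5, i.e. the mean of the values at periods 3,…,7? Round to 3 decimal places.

2792.600

Sum of periods 3–7: 2623 + 3350 + 3924 + 1673 + 2393 = 13963
Divide by 5: 13963 / 5 = 2792.600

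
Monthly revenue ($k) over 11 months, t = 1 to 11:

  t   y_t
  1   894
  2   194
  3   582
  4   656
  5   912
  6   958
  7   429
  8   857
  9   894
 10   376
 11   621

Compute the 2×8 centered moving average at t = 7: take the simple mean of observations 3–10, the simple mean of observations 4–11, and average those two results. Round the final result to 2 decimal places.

710.44

Sum over 3–10: 582 + 656 + 912 + 958 + 429 + 857 + 894 + 376 = 5664
Sum over 4–11: 656 + 912 + 958 + 429 + 857 + 894 + 376 + 621 = 5703
CMA at t=7 = (5664 + 5703) / (2·8) = 11367 / 16 = 710.44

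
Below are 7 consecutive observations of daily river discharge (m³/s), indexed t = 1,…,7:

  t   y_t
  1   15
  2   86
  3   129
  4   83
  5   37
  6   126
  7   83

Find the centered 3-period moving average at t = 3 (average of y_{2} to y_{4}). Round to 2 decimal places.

Sum of periods 2–4: 86 + 129 + 83 = 298
Divide by 3: 298 / 3 = 99.33

99.33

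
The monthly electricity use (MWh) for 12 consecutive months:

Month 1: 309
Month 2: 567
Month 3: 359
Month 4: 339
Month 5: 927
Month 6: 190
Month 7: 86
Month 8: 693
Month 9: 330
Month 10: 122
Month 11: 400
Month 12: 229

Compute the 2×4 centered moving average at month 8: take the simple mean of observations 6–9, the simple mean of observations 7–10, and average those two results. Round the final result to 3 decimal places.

Sum over 6–9: 190 + 86 + 693 + 330 = 1299
Sum over 7–10: 86 + 693 + 330 + 122 = 1231
CMA at t=8 = (1299 + 1231) / (2·4) = 2530 / 8 = 316.250

316.250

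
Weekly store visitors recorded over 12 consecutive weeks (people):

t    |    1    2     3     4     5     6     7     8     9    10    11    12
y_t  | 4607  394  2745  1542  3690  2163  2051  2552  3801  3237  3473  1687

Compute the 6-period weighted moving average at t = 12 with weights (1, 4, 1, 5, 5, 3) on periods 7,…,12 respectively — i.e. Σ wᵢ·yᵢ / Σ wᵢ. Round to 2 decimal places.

2877.42

Weighted sum: 1·2051 + 4·2552 + 1·3801 + 5·3237 + 5·3473 + 3·1687 = 2051 + 10208 + 3801 + 16185 + 17365 + 5061 = 54671
Weight total: 1 + 4 + 1 + 5 + 5 + 3 = 19
WMA = 54671 / 19 = 2877.42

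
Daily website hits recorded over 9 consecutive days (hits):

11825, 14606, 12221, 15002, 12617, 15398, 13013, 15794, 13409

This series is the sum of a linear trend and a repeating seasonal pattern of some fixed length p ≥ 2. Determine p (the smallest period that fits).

First differences y_{t+1} − y_t: 2781, -2385, 2781, -2385, 2781, -2385, …
The difference pattern repeats every 2 terms and not for any smaller step, so p = 2.

2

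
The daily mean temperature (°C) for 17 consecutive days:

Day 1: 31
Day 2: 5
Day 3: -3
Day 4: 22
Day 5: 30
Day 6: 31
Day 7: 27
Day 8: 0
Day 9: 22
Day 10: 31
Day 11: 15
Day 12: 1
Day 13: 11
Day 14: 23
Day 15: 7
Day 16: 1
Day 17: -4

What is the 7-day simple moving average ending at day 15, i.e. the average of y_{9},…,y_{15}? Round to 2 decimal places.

15.71

Sum of periods 9–15: 22 + 31 + 15 + 1 + 11 + 23 + 7 = 110
Divide by 7: 110 / 7 = 15.71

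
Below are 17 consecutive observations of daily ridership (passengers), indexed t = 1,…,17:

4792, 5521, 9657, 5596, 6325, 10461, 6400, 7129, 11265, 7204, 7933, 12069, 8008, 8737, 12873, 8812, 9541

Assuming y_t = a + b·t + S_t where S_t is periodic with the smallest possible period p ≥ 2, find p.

First differences y_{t+1} − y_t: 729, 4136, -4061, 729, 4136, -4061, 729, 4136, …
The difference pattern repeats every 3 terms and not for any smaller step, so p = 3.

3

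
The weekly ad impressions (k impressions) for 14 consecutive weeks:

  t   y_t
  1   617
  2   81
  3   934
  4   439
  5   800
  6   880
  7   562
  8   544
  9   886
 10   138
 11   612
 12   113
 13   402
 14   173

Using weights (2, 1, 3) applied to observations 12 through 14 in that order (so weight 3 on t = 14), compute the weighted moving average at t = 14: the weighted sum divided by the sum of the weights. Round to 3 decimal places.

Weighted sum: 2·113 + 1·402 + 3·173 = 226 + 402 + 519 = 1147
Weight total: 2 + 1 + 3 = 6
WMA = 1147 / 6 = 191.167

191.167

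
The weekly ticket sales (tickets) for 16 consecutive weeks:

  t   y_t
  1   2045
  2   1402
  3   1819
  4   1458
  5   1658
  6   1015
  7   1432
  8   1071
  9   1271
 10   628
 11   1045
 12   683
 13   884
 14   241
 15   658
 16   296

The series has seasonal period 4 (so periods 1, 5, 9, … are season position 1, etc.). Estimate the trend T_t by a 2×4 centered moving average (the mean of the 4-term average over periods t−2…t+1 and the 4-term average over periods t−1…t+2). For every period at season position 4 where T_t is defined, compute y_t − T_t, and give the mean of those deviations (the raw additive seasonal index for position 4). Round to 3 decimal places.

-78.125

Season position 4 occurs at t = 4, 8, 12 (where T_t is defined).
t=4: T_4 = 1535.87500; y_4 − T_4 = 1458 − 1535.87500 = -77.87500
t=8: T_8 = 1148.87500; y_8 − T_8 = 1071 − 1148.87500 = -77.87500
t=12: T_12 = 761.62500; y_12 − T_12 = 683 − 761.62500 = -78.62500
Mean deviation: (-77.87500 + -77.87500 + -78.62500) / 3 = -78.125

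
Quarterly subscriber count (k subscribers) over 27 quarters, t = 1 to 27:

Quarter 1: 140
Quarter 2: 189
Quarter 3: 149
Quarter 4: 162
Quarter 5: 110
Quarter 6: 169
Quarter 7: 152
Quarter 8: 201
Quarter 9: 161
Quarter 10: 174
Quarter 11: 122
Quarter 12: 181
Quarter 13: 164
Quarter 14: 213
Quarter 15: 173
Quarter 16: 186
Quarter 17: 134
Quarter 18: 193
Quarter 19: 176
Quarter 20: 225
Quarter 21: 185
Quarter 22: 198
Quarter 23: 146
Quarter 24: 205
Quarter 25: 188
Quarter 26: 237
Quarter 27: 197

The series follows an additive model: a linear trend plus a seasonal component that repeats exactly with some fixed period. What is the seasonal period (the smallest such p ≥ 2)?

6

First differences y_{t+1} − y_t: 49, -40, 13, -52, 59, -17, 49, -40, 13, -52, 59, -17, 49, -40, …
The difference pattern repeats every 6 terms and not for any smaller step, so p = 6.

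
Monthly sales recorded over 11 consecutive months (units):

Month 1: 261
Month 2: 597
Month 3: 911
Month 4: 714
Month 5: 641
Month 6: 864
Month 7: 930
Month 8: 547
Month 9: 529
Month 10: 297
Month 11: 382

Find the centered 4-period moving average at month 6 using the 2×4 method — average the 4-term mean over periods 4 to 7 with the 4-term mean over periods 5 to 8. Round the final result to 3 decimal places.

Sum over 4–7: 714 + 641 + 864 + 930 = 3149
Sum over 5–8: 641 + 864 + 930 + 547 = 2982
CMA at t=6 = (3149 + 2982) / (2·4) = 6131 / 8 = 766.375

766.375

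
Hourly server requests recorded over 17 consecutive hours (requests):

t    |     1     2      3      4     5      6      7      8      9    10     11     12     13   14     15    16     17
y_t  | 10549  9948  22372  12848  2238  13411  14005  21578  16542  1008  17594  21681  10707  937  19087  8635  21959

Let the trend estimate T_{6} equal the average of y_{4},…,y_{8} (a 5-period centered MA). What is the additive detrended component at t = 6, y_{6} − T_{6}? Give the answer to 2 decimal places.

Trend T_6 = (12848 + 2238 + 13411 + 14005 + 21578) / 5 = 64080/5 = 12816.0000
Detrended value: 13411 − 12816.0000 = 595.00

595.00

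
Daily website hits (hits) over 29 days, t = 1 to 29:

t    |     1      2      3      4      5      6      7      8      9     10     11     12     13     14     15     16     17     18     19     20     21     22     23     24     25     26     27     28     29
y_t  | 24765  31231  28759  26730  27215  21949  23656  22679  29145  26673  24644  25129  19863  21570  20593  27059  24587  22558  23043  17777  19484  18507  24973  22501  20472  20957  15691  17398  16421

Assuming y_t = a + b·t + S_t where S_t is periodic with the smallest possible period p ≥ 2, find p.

7

First differences y_{t+1} − y_t: 6466, -2472, -2029, 485, -5266, 1707, -977, 6466, -2472, -2029, 485, -5266, 1707, -977, 6466, -2472, …
The difference pattern repeats every 7 terms and not for any smaller step, so p = 7.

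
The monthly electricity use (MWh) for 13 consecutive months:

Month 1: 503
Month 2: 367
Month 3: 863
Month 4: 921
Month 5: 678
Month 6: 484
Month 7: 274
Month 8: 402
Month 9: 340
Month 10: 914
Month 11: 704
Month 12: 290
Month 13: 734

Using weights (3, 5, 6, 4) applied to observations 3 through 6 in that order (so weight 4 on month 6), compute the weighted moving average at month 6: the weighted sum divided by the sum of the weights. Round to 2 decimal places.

Weighted sum: 3·863 + 5·921 + 6·678 + 4·484 = 2589 + 4605 + 4068 + 1936 = 13198
Weight total: 3 + 5 + 6 + 4 = 18
WMA = 13198 / 18 = 733.22

733.22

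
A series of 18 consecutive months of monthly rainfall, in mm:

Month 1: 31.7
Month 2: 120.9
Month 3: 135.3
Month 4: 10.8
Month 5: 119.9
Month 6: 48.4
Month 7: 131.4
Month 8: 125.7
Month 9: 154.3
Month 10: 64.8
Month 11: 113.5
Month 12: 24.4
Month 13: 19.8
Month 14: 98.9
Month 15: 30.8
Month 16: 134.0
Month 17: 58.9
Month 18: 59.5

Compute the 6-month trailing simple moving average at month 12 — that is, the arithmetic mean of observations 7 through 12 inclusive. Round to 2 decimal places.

102.35

Sum of periods 7–12: 131.4 + 125.7 + 154.3 + 64.8 + 113.5 + 24.4 = 614.1
Divide by 6: 614.1 / 6 = 102.35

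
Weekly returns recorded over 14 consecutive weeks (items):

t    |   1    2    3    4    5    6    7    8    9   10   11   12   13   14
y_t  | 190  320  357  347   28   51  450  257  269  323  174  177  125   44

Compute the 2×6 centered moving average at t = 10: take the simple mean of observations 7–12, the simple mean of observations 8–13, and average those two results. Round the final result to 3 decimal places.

247.917

Sum over 7–12: 450 + 257 + 269 + 323 + 174 + 177 = 1650
Sum over 8–13: 257 + 269 + 323 + 174 + 177 + 125 = 1325
CMA at t=10 = (1650 + 1325) / (2·6) = 2975 / 12 = 247.917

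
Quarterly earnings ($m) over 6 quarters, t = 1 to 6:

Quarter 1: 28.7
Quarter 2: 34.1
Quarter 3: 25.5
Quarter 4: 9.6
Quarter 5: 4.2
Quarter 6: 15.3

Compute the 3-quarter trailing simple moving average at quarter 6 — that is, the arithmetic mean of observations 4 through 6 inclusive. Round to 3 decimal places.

Sum of periods 4–6: 9.6 + 4.2 + 15.3 = 29.1
Divide by 3: 29.1 / 3 = 9.700

9.700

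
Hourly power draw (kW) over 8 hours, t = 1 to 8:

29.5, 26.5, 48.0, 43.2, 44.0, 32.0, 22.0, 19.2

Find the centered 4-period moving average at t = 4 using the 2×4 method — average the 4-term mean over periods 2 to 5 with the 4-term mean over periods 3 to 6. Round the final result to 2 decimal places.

Sum over 2–5: 26.5 + 48.0 + 43.2 + 44.0 = 161.7
Sum over 3–6: 48.0 + 43.2 + 44.0 + 32.0 = 167.2
CMA at t=4 = (161.7 + 167.2) / (2·4) = 328.9 / 8 = 41.11

41.11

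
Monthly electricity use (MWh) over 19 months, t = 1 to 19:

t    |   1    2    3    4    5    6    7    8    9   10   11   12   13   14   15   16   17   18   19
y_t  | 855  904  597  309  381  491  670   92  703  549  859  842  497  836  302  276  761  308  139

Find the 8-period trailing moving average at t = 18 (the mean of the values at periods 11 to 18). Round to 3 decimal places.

585.125

Sum of periods 11–18: 859 + 842 + 497 + 836 + 302 + 276 + 761 + 308 = 4681
Divide by 8: 4681 / 8 = 585.125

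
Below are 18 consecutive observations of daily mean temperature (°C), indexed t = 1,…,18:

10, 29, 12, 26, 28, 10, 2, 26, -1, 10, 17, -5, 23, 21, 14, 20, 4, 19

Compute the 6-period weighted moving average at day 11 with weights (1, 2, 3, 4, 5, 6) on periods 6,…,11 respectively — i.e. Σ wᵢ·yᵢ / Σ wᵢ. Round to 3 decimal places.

11.429

Weighted sum: 1·10 + 2·2 + 3·26 + 4·-1 + 5·10 + 6·17 = 10 + 4 + 78 + -4 + 50 + 102 = 240
Weight total: 1 + 2 + 3 + 4 + 5 + 6 = 21
WMA = 240 / 21 = 11.429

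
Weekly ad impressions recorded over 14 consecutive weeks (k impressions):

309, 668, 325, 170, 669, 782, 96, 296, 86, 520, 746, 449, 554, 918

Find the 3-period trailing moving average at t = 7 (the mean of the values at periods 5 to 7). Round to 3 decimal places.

Sum of periods 5–7: 669 + 782 + 96 = 1547
Divide by 3: 1547 / 3 = 515.667

515.667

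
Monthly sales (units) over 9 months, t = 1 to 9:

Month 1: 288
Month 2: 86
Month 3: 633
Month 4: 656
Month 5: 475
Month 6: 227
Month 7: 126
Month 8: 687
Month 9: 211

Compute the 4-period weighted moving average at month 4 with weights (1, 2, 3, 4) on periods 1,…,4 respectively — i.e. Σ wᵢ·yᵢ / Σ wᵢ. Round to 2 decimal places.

498.30

Weighted sum: 1·288 + 2·86 + 3·633 + 4·656 = 288 + 172 + 1899 + 2624 = 4983
Weight total: 1 + 2 + 3 + 4 = 10
WMA = 4983 / 10 = 498.30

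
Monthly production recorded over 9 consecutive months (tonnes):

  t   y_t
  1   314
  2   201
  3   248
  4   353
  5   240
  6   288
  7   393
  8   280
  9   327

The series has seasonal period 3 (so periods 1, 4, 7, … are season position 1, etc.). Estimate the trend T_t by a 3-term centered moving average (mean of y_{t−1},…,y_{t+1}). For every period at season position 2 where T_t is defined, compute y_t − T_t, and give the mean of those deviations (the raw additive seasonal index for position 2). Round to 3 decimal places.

-53.444

Season position 2 occurs at t = 2, 5, 8 (where T_t is defined).
t=2: T_2 = 254.33333; y_2 − T_2 = 201 − 254.33333 = -53.33333
t=5: T_5 = 293.66667; y_5 − T_5 = 240 − 293.66667 = -53.66667
t=8: T_8 = 333.33333; y_8 − T_8 = 280 − 333.33333 = -53.33333
Mean deviation: (-53.33333 + -53.66667 + -53.33333) / 3 = -53.444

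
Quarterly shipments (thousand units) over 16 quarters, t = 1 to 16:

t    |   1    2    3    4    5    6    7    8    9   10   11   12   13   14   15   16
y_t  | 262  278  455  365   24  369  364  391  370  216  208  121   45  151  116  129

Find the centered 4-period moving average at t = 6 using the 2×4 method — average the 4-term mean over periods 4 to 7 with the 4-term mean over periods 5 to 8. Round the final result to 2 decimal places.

Sum over 4–7: 365 + 24 + 369 + 364 = 1122
Sum over 5–8: 24 + 369 + 364 + 391 = 1148
CMA at t=6 = (1122 + 1148) / (2·4) = 2270 / 8 = 283.75

283.75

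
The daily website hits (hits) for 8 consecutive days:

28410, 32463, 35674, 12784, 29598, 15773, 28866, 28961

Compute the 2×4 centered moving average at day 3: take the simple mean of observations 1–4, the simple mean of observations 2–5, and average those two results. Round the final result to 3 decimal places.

Sum over 1–4: 28410 + 32463 + 35674 + 12784 = 109331
Sum over 2–5: 32463 + 35674 + 12784 + 29598 = 110519
CMA at t=3 = (109331 + 110519) / (2·4) = 219850 / 8 = 27481.250

27481.250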